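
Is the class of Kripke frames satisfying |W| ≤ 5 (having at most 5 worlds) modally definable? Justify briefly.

Not definable by any modal formula

Modal frame validity is preserved under disjoint unions.
Any modal formula valid on each of 6 disjoint one-world frames is valid on their disjoint union (validity is preserved under disjoint unions). Each one-world frame has |W|=1≤5, but the union has |W|=6.
So the class is not modally definable.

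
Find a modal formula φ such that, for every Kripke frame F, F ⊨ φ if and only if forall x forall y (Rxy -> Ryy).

□(□s → s)

The condition is shift-reflexivity. The T□ schema □(□s → s) defines it.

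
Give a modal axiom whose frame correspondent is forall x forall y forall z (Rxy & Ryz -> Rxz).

A defining formula is □s → □□s (the 4 axiom).
Suppose □s→□□s is valid. Take Rxy, Ryz and set V(s)={w : Rxw}. Then □s at x, so □□s at x, so □s at y, so s at z, i.e. Rxz.

□s → □□s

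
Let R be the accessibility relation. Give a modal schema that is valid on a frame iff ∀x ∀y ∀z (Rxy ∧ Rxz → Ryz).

The condition is the Euclidean property. The 5 schema ◇ψ → □◇ψ defines it.

◇ψ → □◇ψ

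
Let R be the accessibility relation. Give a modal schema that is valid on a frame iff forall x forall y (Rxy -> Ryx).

q → □◇q

This is symmetry; the standard corresponding axiom is B: q → □◇q.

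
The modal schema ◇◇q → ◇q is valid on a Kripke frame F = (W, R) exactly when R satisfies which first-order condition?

Equivalently (dual form): □q → □□q.
Suppose □q→□□q is valid. Take Rxy, Ryz and set V(q)={w : Rxw}. Then □q at x, so □□q at x, so □q at y, so q at z, i.e. Rxz.
The converse is a direct semantic check.
So the correspondent is transitivity.

Transitivity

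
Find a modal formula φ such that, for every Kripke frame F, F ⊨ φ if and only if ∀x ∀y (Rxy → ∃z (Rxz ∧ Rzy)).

The condition is density. The C4 schema □□p → □p defines it.
Suppose □□p→□p is valid. Take Rxy and set V(p)={w : xR²w}. Then □□p at x, so □p at x, so p at y, i.e. ∃z(Rxz∧Rzy).

□□p → □p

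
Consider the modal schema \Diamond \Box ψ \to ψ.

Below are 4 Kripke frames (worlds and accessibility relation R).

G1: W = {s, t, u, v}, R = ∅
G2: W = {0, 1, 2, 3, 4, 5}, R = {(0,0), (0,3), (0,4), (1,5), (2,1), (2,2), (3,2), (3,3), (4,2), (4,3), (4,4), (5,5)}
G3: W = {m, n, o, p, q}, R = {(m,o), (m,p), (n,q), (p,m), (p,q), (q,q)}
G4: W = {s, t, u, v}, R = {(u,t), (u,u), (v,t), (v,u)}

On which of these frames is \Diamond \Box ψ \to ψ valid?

G1

Frame correspondent (Sahlqvist): \forall x \forall y (xRy \to \exists w (yRw \wedge x = w)) — i.e. a generalized confluence (Geach) condition.
G1: condition met.
G2: fails — 0R3 but no w with 3Rw and 0=w.
G3: fails — mRo but no w with oRw and m=w.
G4: fails — uRt but no w with tRw and u=w.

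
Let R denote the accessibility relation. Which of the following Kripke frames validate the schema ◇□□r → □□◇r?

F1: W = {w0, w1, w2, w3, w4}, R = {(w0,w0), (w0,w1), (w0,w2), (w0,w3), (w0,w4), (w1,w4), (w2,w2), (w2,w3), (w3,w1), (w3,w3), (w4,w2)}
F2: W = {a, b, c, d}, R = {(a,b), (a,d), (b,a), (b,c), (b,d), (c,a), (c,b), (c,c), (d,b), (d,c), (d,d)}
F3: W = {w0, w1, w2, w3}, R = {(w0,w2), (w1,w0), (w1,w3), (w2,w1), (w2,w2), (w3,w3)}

F2

Frame correspondent (Sahlqvist): ∀x ∀y ∀z ((xRy ∧ xR²z) → ∃w (yR²w ∧ zRw)) — i.e. a generalized confluence (Geach) condition.
F1: fails — w0Rw1, w0R²w1 but no w with w1R²w and w1Rw.
F2: ✓.
F3: fails — w1Rw0, w1R²w3 but no w with w0R²w and w3Rw.
Valid on: F2.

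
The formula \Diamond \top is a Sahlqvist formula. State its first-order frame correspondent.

This is a form of the D axiom.
It corresponds to seriality: \forall x \exists y Rxy.

seriality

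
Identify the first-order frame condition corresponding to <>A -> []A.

Suppose ◇A→□A is valid. Take Rxy, Rxz and set V(A)={y}. Then ◇A at x, so □A at x, so A at z, i.e. z=y.

partial functionality: forall x forall y forall z (Rxy & Rxz -> y = z)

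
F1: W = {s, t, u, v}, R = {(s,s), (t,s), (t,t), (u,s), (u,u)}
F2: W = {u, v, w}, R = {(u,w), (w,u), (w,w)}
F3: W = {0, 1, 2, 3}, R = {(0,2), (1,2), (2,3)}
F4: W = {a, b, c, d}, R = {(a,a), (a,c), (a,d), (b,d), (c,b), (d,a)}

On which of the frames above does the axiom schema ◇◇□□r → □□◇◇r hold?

This is the axiom for a generalized confluence (Geach) condition; its first-order frame correspondent is ∀x ∀y ∀z ((xR²y ∧ xR²z) → ∃w (yR²w ∧ zR²w)).
F1: condition met.
F2: condition met.
F3: fails — 0R²3, 0R²3 but no w with 3R²w and 3R²w.
F4: fails — aR²b, aR²c but no w with bR²w and cR²w.

F1, F2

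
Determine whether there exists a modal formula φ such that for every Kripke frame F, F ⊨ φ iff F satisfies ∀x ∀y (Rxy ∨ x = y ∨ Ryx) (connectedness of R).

Any modally definable frame class is closed under disjoint unions.
Take 2 disjoint single-world reflexive frames: each is trivially connected, but their disjoint union has 2 worlds with no edge between distinct components, so it is not connected.
So no modal formula (or set of formulas) defines exactly the connected frames.

Not definable by any modal formula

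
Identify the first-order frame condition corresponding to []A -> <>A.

Seriality

Suppose □A→◇A is valid. At any x set V(A)=W. Then □A at x, so ◇A at x, so x has a successor.
Conversely, any frame satisfying forall x exists y Rxy validates the schema.
Frame condition: forall x exists y Rxy.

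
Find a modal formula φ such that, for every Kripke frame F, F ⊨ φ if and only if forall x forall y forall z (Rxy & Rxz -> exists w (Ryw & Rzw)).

◇□q → □◇q

A defining formula is ◇□q → □◇q (the .2 axiom).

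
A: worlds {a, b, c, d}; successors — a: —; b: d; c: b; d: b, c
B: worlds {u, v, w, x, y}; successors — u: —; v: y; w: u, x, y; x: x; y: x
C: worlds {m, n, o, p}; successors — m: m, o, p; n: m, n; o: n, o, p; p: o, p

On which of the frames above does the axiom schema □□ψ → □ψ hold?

This is the axiom for density; its first-order frame correspondent is ∀x ∀y (Rxy → ∃z (Rxz ∧ Rzy)).
A: fails — Rcb but no z with Rcz and Rzb.
B: fails — Rwu but no z with Rwz and Rzu.
C: ✓.
Valid on: C.

C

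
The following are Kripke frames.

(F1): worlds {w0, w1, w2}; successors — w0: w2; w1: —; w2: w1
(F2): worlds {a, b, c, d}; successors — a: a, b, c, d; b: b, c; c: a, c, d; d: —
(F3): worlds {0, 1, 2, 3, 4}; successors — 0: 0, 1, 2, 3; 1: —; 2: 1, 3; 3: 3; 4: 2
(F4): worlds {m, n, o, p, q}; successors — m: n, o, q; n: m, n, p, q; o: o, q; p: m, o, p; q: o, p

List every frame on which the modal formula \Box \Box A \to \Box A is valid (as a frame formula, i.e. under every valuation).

Frame correspondent (Sahlqvist): \forall x \forall y (Rxy \to \exists z (Rxz \wedge Rzy)) — i.e. density.
(F1): fails — Rw0w2 but no z with Rw0z and Rzw2.
(F2): holds.
(F3): fails — R21 but no z with R2z and Rz1.
(F4): holds.

(F2), (F4)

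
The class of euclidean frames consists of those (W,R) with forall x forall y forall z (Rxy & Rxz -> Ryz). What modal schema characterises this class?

This is the Euclidean property; the standard corresponding axiom is 5: ◇s → □◇s.
Suppose ◇s→□◇s is valid. Take Rxy, Rxz and set V(s)={y}. Then ◇s at x, so □◇s at x, so ◇s at z, so some w with Rzw has s; w=y, i.e. Rzy. By symmetry of the argument, Ryz.

◇s → □◇s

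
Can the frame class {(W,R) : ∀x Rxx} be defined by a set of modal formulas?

Yes — defined by □r → r

Yes: it is reflexivity, defined by the T schema □r → r.
Suppose □r→r is valid. At any x set V(r)={w : Rxw}. Then □r holds at x, so r holds at x, i.e. Rxx.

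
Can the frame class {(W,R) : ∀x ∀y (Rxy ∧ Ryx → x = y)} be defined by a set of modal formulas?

Any modally definable frame class is closed under surjective bounded morphisms.
The 8-cycle (worlds a,b,c,d,e,f,g,h with a→b→c→d→e→f→g→h→a) is antisymmetric. Sending even-indexed worlds to s and odd-indexed worlds to t is a surjective bounded morphism onto the two-world frame with s↔t, which is not antisymmetric.
So the class is not modally definable.

Not definable by any modal formula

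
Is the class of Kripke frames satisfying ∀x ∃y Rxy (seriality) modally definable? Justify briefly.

The condition is seriality. A defining modal formula is □p → ◇p.
Suppose □p→◇p is valid. At any x set V(p)=W. Then □p at x, so ◇p at x, so x has a successor.

Definable; □p → ◇p defines it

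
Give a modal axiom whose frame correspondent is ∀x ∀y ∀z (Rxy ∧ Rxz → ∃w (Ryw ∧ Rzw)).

◇□ψ → □◇ψ

The condition is convergence. The .2 schema ◇□ψ → □◇ψ defines it.
Suppose ◇□ψ→□◇ψ is valid. Take Rxy, Rxz and set V(ψ)={w : Ryw}. Then □ψ at y so ◇□ψ at x, so □◇ψ at x, so ◇ψ at z, giving w with Rzw and Ryw.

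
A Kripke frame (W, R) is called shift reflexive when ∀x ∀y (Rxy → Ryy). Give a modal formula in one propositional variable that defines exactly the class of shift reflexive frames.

□(□q → q)

The condition is shift-reflexivity. The T□ schema □(□q → q) defines it.
Suppose □(□q→q) is valid. Take Rxy and set V(q)={w : Ryw}. Then at y, □q holds; since □(□q→q) at x, □q→q at y, so q at y, i.e. Ryy.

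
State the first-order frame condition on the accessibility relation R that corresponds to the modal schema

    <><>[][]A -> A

This is a Sahlqvist (Geach-type) schema ◇^2□^2A → □^0◇^0A.
First-order correspondent: forall x forall y (x R^2 y -> exists w (y R^2 w & x = w)).

forall x forall y (x R^2 y -> exists w (y R^2 w & x = w))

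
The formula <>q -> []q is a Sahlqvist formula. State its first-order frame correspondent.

Partial functionality

Suppose ◇q→□q is valid. Take Rxy, Rxz and set V(q)={y}. Then ◇q at x, so □q at x, so q at z, i.e. z=y.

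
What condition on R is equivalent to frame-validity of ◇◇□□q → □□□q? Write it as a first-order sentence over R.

This is a Sahlqvist (Geach-type) schema ◇^2□^2q → □^3◇^0q.
First-order correspondent: ∀x ∀y ∀z ((xR²y ∧ xR³z) → ∃w (yR²w ∧ z = w)).

∀x ∀y ∀z ((xR²y ∧ xR³z) → ∃w (yR²w ∧ z = w))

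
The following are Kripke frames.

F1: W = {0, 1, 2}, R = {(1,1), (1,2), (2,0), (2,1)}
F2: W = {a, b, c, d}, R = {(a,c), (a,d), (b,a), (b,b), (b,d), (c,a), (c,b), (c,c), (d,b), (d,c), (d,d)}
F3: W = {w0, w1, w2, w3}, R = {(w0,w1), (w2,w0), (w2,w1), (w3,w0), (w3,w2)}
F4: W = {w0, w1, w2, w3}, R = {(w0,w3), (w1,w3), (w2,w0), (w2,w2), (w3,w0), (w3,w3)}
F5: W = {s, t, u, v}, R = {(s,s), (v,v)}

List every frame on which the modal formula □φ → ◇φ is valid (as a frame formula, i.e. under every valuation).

F2, F4

Frame correspondent (Sahlqvist): ∀x ∃y Rxy — i.e. seriality.
F1: fails — world 0 has no successor.
F2: holds.
F3: fails — world w1 has no successor.
F4: holds.
F5: fails — world t has no successor.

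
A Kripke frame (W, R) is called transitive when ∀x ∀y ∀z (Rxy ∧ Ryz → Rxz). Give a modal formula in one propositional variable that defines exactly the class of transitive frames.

□ψ → □□ψ

A defining formula is □ψ → □□ψ (the 4 axiom).
Suppose □ψ→□□ψ is valid. Take Rxy, Ryz and set V(ψ)={w : Rxw}. Then □ψ at x, so □□ψ at x, so □ψ at y, so ψ at z, i.e. Rxz.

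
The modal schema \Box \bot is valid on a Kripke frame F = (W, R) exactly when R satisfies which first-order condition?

□⊥ is valid iff no world has any successor (otherwise □⊥ fails at any world with one).

emptiness of R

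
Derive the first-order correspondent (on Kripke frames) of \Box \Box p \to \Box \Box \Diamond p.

\forall x \forall z (x R^2 z \to \exists w (x R^2 w \wedge zRw))

This is a Sahlqvist (Geach-type) schema ◇^0□^2p → □^2◇^1p.
First-order correspondent: \forall x \forall z (x R^2 z \to \exists w (x R^2 w \wedge zRw)).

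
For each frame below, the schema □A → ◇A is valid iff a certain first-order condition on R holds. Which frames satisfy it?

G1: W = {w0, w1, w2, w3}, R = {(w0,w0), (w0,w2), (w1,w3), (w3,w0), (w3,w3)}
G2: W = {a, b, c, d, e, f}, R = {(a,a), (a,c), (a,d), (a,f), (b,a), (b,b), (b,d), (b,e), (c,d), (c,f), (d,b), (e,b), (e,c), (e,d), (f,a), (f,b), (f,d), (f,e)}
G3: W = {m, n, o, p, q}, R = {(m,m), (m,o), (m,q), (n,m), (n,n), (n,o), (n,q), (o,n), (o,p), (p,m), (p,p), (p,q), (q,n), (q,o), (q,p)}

G2, G3

This is the axiom for seriality; its first-order frame correspondent is ∀x ∃y Rxy.
G1: fails — world w2 has no successor.
G2: ✓.
G3: ✓.
Valid on: G2, G3.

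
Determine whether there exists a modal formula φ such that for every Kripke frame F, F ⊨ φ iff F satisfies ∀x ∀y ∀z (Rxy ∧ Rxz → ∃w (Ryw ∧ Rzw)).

Definable; ◇□q → □◇q defines it

This is a Sahlqvist condition; the .2 axiom ◇□q → □◇q defines it.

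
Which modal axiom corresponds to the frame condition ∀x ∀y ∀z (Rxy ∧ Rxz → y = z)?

A defining formula is ◇s → □s (the CD axiom).
Suppose ◇s→□s is valid. Take Rxy, Rxz and set V(s)={y}. Then ◇s at x, so □s at x, so s at z, i.e. z=y.

◇s → □s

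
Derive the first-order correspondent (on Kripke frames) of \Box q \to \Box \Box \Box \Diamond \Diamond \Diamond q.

This is a Sahlqvist (Geach-type) schema ◇^0□^1q → □^3◇^3q.
First-order correspondent: \forall x \forall z (x R^3 z \to \exists w (xRw \wedge z R^3 w)).

\forall x \forall z (x R^3 z \to \exists w (xRw \wedge z R^3 w))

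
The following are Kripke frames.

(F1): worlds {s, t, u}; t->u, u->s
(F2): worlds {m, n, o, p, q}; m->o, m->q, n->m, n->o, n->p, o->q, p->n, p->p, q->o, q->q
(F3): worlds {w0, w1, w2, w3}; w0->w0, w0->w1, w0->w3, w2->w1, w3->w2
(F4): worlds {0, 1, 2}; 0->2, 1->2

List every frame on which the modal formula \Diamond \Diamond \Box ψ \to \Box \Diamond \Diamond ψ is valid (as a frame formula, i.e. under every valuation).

Frame correspondent (Sahlqvist): \forall x \forall y \forall z ((x R^2 y \wedge xRz) \to \exists w (yRw \wedge z R^2 w)) — i.e. a generalized confluence (Geach) condition.
(F1): fails — tR²s, tRu but no w with sRw and uR²w.
(F2): fails — nR²o, nRp but no w with oRw and pR²w.
(F3): fails — w0R²w0, w0Rw1 but no w with w0Rw and w1R²w.
(F4): condition met.

(F4)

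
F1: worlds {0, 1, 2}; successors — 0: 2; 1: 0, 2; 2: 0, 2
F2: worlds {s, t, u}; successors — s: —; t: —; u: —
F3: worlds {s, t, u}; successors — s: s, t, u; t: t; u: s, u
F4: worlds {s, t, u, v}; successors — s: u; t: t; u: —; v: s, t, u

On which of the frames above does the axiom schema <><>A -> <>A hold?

F2, F4

This is the axiom for transitivity; its first-order frame correspondent is forall x forall y forall z (Rxy & Ryz -> Rxz).
F1: fails — R02 and R20 but not R00.
F2: condition met.
F3: fails — Rus and Rst but not Rut.
F4: condition met.
Valid on: F2, F4.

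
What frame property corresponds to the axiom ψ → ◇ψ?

reflexivity: ∀x Rxx

This is a form of the T axiom.
Its frame correspondent is reflexivity — ∀x Rxx.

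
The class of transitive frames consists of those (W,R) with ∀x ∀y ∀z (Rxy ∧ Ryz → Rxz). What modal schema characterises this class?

A defining formula is □s → □□s (the 4 axiom).

□s → □□s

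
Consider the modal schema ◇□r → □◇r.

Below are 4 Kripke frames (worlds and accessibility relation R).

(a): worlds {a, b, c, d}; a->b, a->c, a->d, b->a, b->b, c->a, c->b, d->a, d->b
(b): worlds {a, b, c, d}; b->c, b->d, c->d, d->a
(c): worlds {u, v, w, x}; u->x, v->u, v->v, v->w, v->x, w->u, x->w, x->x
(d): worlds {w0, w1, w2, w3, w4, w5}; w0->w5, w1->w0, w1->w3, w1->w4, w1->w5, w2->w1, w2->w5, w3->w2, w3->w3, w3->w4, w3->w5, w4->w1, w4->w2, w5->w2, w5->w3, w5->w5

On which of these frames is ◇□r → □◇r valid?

Frame correspondent (Sahlqvist): ∀x ∀y ∀z (Rxy ∧ Rxz → ∃w (Ryw ∧ Rzw)) — i.e. convergence.
(a): ✓.
(b): fails — Rbc and Rbd but c and d have no common successor.
(c): fails — Rvw and Rvu but w and u have no common successor.
(d): fails — Rw1w0 and Rw1w4 but w0 and w4 have no common successor.
Valid on: (a).

(a)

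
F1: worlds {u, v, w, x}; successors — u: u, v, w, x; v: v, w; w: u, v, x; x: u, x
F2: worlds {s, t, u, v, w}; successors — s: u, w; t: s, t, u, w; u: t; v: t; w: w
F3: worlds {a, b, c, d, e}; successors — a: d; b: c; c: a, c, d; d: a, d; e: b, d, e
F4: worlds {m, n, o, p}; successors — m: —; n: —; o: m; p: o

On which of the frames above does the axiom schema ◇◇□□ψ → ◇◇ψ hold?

F1, F2, F3

Frame correspondent (Sahlqvist): ∀x ∀y (xR²y → ∃w (yR²w ∧ xR²w)) — i.e. a generalized confluence (Geach) condition.
F1: ✓.
F2: ✓.
F3: ✓.
F4: fails — pR²m but no w with mR²w and pR²w.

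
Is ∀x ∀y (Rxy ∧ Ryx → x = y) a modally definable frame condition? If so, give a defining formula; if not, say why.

Modal frame validity is preserved under surjective bounded morphisms.
The 8-cycle (worlds 0,1,2,3,4,5,6,7 with 0→1→2→3→4→5→6→7→0) is antisymmetric. Sending even-indexed worlds to • and odd-indexed worlds to ∘ is a surjective bounded morphism onto the two-world frame with •↔∘, which is not antisymmetric.
Hence antisymmetry is not modally definable.

No — not modally definable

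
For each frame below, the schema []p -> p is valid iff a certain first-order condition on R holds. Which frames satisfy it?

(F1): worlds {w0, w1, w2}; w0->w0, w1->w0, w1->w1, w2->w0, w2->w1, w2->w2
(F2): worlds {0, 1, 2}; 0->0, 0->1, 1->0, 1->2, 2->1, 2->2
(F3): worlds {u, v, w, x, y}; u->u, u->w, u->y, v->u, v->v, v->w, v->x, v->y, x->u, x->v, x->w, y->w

Frame correspondent (Sahlqvist): forall x Rxx — i.e. reflexivity.
(F1): holds.
(F2): fails — world 1 does not see itself.
(F3): fails — world w does not see itself.

(F1)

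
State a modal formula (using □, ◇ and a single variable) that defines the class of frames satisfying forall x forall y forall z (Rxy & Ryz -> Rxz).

The condition is transitivity. The 4 schema □ψ → □□ψ defines it.
Suppose □ψ→□□ψ is valid. Take Rxy, Ryz and set V(ψ)={w : Rxw}. Then □ψ at x, so □□ψ at x, so □ψ at y, so ψ at z, i.e. Rxz.

□ψ → □□ψ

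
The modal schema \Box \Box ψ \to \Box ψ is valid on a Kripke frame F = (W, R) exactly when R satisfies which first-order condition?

density: \forall x \forall y (Rxy \to \exists z (Rxz \wedge Rzy))

Suppose □□ψ→□ψ is valid. Take Rxy and set V(ψ)={w : xR²w}. Then □□ψ at x, so □ψ at x, so ψ at y, i.e. ∃z(Rxz∧Rzy).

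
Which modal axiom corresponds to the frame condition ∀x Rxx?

□ψ → ψ

A defining formula is □ψ → ψ (the T axiom).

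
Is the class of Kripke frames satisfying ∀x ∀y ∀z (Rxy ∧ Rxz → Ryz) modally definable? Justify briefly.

Yes, by ◇p → □◇p

The condition is the Euclidean property. A defining modal formula is ◇p → □◇p.
Suppose ◇p→□◇p is valid. Take Rxy, Rxz and set V(p)={y}. Then ◇p at x, so □◇p at x, so ◇p at z, so some w with Rzw has p; w=y, i.e. Rzy. By symmetry of the argument, Ryz.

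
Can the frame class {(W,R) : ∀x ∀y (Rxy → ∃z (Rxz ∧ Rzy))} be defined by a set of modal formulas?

Definable; □□r → □r defines it

Yes: it is density, defined by the C4 schema □□r → □r.
Suppose □□r→□r is valid. Take Rxy and set V(r)={w : xR²w}. Then □□r at x, so □r at x, so r at y, i.e. ∃z(Rxz∧Rzy).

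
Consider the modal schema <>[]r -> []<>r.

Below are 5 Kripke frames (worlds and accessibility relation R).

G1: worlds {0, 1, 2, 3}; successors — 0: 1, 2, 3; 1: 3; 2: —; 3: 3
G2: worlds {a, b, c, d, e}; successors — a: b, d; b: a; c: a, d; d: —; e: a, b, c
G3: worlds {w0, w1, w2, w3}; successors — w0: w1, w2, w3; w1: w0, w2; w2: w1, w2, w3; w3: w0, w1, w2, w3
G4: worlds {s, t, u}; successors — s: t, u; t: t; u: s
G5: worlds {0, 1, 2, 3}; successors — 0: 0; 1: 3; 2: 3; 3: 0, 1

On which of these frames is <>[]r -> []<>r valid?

G3

Frame correspondent (Sahlqvist): forall x forall y forall z (Rxy & Rxz -> exists w (Ryw & Rzw)) — i.e. convergence.
G1: fails — R02 and R02 but 2 and 2 have no common successor.
G2: fails — Rab and Rad but b and d have no common successor.
G3: satisfies the condition.
G4: fails — Rsu and Rst but u and t have no common successor.
G5: fails — R31 and R30 but 1 and 0 have no common successor.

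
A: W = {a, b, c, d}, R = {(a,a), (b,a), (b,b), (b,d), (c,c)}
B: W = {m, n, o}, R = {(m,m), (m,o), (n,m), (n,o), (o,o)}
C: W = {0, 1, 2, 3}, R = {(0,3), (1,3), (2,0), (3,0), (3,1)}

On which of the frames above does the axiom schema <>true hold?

Frame correspondent (Sahlqvist): forall x exists y Rxy — i.e. seriality.
A: fails — world d has no successor.
B: satisfies the condition.
C: satisfies the condition.

B, C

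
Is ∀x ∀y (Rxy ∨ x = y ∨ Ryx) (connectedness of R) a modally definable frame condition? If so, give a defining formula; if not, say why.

Any modally definable frame class is closed under disjoint unions.
Take 4 disjoint single-world reflexive frames: each is trivially connected, but their disjoint union has 4 worlds with no edge between distinct components, so it is not connected.
So no modal formula (or set of formulas) defines exactly the connected frames.

No — not modally definable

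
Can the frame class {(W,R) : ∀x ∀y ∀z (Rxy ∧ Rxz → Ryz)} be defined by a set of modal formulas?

Yes, by ◇r → □◇r

This is a Sahlqvist condition; the 5 axiom ◇r → □◇r defines it.
Suppose ◇r→□◇r is valid. Take Rxy, Rxz and set V(r)={y}. Then ◇r at x, so □◇r at x, so ◇r at z, so some w with Rzw has r; w=y, i.e. Rzy. By symmetry of the argument, Ryz.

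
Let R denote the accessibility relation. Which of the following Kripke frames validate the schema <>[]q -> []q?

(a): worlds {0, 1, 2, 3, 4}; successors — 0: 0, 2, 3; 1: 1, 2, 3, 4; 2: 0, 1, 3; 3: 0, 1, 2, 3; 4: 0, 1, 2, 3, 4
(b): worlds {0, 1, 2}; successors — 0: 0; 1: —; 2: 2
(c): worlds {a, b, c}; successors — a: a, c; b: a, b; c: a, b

(b)

The schema corresponds to a generalized confluence (Geach) condition: forall x forall y forall z ((xRy & xRz) -> exists w (yRw & z = w)).
(a): fails — 0R2, 0R2 but no w with 2Rw and 2=w.
(b): holds.
(c): fails — aRc, aRc but no w with cRw and c=w.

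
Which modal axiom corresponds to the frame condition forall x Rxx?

□p → p

This is reflexivity; the standard corresponding axiom is T: □p → p.
Suppose □p→p is valid. At any x set V(p)={w : Rxw}. Then □p holds at x, so p holds at x, i.e. Rxx.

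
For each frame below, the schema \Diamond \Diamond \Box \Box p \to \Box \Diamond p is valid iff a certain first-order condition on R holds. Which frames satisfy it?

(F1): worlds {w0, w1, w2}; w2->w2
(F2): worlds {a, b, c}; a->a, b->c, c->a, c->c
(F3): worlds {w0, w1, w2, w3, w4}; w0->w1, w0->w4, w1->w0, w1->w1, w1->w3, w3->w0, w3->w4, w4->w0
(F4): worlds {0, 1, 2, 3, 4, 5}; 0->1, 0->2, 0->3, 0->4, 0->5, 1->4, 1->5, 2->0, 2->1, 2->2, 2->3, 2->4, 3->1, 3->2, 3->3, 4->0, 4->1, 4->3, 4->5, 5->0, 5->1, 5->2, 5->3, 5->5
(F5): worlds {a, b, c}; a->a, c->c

This is the axiom for a generalized confluence (Geach) condition; its first-order frame correspondent is \forall x \forall y \forall z ((x R^2 y \wedge xRz) \to \exists w (y R^2 w \wedge zRw)).
(F1): satisfies the condition.
(F2): satisfies the condition.
(F3): fails — w3R²w4, w3Rw4 but no w with w4R²w and w4Rw.
(F4): satisfies the condition.
(F5): satisfies the condition.

(F1), (F2), (F4), (F5)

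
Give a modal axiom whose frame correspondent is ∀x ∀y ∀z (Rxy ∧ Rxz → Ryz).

A defining formula is ◇s → □◇s (the 5 axiom).
Suppose ◇s→□◇s is valid. Take Rxy, Rxz and set V(s)={y}. Then ◇s at x, so □◇s at x, so ◇s at z, so some w with Rzw has s; w=y, i.e. Rzy. By symmetry of the argument, Ryz.

◇s → □◇s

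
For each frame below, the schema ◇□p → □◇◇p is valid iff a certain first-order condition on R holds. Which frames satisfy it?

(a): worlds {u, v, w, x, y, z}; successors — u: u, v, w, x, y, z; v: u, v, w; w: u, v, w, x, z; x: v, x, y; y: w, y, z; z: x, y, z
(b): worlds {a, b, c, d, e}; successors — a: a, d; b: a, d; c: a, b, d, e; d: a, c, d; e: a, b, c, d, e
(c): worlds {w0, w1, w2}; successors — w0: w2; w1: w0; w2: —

This is the axiom for a generalized confluence (Geach) condition; its first-order frame correspondent is ∀x ∀y ∀z ((xRy ∧ xRz) → ∃w (yRw ∧ zR²w)).
(a): condition met.
(b): condition met.
(c): fails — w0Rw2, w0Rw2 but no w with w2Rw and w2R²w.
Valid on: (a), (b).

(a), (b)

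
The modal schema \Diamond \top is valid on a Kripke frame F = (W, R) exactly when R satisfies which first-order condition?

This is a form of the D axiom.
It corresponds to seriality: \forall x \exists y Rxy.

seriality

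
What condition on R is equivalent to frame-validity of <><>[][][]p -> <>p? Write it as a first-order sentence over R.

This is a Sahlqvist (Geach-type) schema ◇^2□^3p → □^0◇^1p.
First-order correspondent: forall x forall y (x R^2 y -> exists w (y R^3 w & xRw)).

forall x forall y (x R^2 y -> exists w (y R^3 w & xRw))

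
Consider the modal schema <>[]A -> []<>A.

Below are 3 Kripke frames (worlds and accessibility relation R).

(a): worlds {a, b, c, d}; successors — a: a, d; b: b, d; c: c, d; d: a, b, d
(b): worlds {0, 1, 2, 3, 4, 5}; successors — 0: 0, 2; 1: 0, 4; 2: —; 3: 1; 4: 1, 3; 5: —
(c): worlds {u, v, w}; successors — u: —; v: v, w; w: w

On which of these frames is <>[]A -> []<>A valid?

Frame correspondent (Sahlqvist): forall x forall y forall z (Rxy & Rxz -> exists w (Ryw & Rzw)) — i.e. convergence.
(a): holds.
(b): fails — R00 and R02 but 0 and 2 have no common successor.
(c): holds.

(a), (c)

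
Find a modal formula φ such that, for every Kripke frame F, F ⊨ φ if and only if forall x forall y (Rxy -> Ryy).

A defining formula is □(□r → r) (the T□ axiom).
Suppose □(□r→r) is valid. Take Rxy and set V(r)={w : Ryw}. Then at y, □r holds; since □(□r→r) at x, □r→r at y, so r at y, i.e. Ryy.

□(□r → r)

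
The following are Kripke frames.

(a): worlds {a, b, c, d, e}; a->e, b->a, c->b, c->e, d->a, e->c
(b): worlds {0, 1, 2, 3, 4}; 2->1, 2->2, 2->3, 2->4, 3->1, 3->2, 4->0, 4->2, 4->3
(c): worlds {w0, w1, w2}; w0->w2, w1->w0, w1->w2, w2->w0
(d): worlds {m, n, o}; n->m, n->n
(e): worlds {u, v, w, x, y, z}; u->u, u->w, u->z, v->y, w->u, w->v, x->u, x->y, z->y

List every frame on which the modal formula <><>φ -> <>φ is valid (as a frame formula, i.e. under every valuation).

(d)

This is the axiom for transitivity; its first-order frame correspondent is forall x forall y forall z (Rxy & Ryz -> Rxz).
(a): fails — Rae and Rec but not Rac.
(b): fails — R32 and R23 but not R33.
(c): fails — Rw0w2 and Rw2w0 but not Rw0w0.
(d): satisfies the condition.
(e): fails — Ruz and Rzy but not Ruy.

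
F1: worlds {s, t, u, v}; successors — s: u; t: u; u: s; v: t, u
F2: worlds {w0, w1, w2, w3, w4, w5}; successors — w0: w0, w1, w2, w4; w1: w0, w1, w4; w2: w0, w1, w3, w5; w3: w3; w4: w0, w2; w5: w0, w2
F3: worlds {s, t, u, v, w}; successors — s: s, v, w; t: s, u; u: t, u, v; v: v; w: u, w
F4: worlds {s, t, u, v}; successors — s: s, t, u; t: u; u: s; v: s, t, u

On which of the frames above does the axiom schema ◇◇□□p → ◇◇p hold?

The schema corresponds to a generalized confluence (Geach) condition: ∀x ∀y (xR²y → ∃w (yR²w ∧ xR²w)).
F1: satisfies the condition.
F2: satisfies the condition.
F3: satisfies the condition.
F4: satisfies the condition.
Valid on: F1, F2, F3, F4.

F1, F2, F3, F4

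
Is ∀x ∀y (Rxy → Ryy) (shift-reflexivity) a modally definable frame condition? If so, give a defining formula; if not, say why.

Definable; □(□p → p) defines it

This is a Sahlqvist condition; the T□ axiom □(□p → p) defines it.
Suppose □(□p→p) is valid. Take Rxy and set V(p)={w : Ryw}. Then at y, □p holds; since □(□p→p) at x, □p→p at y, so p at y, i.e. Ryy.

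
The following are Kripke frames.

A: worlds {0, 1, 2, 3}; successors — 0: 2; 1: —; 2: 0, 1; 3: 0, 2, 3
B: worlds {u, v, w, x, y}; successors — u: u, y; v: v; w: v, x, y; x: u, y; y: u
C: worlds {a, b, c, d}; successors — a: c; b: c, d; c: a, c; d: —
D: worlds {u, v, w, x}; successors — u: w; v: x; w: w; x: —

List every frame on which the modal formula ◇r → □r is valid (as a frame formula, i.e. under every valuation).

D

The schema corresponds to partial functionality: ∀x ∀y ∀z (Rxy ∧ Rxz → y = z).
A: fails — 2 sees both 0 and 1.
B: fails — u sees both u and y.
C: fails — b sees both c and d.
D: ✓.
Valid on: D.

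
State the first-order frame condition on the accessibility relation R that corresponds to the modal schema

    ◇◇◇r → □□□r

This is a Sahlqvist (Geach-type) schema ◇^3□^0r → □^3◇^0r.
Minimal-valuation argument: fix x; take any y with xR^3y and any z with xR^3z. Set V(r) to the set of worlds R-reachable from y in exactly 0 steps. Then □^0r holds at y, so the antecedent holds at x; validity forces ◇^0r at z, giving a w with zR^0w and yR^0w.
First-order correspondent: ∀x ∀y ∀z ((xR³y ∧ xR³z) → ∃w (y = w ∧ z = w)).

∀x ∀y ∀z ((xR³y ∧ xR³z) → ∃w (y = w ∧ z = w))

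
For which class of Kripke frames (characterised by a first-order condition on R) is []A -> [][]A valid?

This is the 4 axiom.
It corresponds to transitivity: forall x forall y forall z (Rxy & Ryz -> Rxz).

transitivity: forall x forall y forall z (Rxy & Ryz -> Rxz)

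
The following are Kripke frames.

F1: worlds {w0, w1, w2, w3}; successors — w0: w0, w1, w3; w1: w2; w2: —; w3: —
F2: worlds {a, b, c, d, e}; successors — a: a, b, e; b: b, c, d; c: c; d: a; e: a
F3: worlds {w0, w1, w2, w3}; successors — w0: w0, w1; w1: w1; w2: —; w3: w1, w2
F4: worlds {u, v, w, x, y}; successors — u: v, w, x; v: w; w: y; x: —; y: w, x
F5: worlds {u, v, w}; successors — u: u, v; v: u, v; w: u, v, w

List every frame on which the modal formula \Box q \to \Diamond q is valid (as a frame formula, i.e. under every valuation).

The schema corresponds to seriality: \forall x \exists y Rxy.
F1: fails — world w2 has no successor.
F2: condition met.
F3: fails — world w2 has no successor.
F4: fails — world x has no successor.
F5: condition met.

F2, F5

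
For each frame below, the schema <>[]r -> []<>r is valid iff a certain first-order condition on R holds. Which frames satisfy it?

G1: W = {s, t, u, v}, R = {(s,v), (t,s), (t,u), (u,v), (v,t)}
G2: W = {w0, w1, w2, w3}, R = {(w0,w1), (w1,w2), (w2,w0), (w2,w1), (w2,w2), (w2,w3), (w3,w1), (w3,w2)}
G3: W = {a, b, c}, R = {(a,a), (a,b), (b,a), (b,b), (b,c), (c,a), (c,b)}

This is the axiom for convergence; its first-order frame correspondent is forall x forall y forall z (Rxy & Rxz -> exists w (Ryw & Rzw)).
G1: condition met.
G2: fails — Rw2w1 and Rw2w0 but w1 and w0 have no common successor.
G3: condition met.
Valid on: G1, G3.

G1, G3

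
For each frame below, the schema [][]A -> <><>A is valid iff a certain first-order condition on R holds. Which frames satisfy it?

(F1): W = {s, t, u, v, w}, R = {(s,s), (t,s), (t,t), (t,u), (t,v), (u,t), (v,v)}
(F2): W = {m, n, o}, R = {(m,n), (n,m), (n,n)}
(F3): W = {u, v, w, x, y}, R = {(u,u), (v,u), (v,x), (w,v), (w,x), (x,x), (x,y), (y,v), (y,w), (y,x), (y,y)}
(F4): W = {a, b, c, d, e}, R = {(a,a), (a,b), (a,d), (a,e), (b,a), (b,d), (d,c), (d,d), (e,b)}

Frame correspondent (Sahlqvist): forall x exists w (x R^2 w & x R^2 w) — i.e. a generalized confluence (Geach) condition.
(F1): fails — at w but no w* with wR²w* and wR²w*.
(F2): fails — at o but no w with oR²w and oR²w.
(F3): holds.
(F4): fails — at c but no w with cR²w and cR²w.

(F3)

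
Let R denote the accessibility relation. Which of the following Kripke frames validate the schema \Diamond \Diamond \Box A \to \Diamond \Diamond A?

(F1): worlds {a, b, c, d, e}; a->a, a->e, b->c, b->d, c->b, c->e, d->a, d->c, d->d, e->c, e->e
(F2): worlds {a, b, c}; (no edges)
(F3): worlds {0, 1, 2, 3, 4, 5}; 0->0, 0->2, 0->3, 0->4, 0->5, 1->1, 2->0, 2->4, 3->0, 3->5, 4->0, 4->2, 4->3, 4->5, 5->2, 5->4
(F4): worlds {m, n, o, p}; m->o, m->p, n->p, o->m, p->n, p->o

(F1), (F2), (F3)

Frame correspondent (Sahlqvist): \forall x \forall y (x R^2 y \to \exists w (yRw \wedge x R^2 w)) — i.e. a generalized confluence (Geach) condition.
(F1): satisfies the condition.
(F2): satisfies the condition.
(F3): satisfies the condition.
(F4): fails — mR²n but no w with nRw and mR²w.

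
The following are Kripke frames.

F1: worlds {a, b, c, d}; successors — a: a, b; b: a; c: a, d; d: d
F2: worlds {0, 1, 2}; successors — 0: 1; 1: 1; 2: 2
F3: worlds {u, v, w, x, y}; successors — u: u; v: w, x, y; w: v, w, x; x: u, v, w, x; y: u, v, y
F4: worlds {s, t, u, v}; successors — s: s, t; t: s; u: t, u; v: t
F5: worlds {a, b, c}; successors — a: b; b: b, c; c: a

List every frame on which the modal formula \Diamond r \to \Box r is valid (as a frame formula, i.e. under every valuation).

F2

Frame correspondent (Sahlqvist): \forall x \forall y \forall z (Rxy \wedge Rxz \to y = z) — i.e. partial functionality.
F1: fails — a sees both a and b.
F2: satisfies the condition.
F3: fails — v sees both w and x.
F4: fails — s sees both s and t.
F5: fails — b sees both b and c.
Valid on: F2.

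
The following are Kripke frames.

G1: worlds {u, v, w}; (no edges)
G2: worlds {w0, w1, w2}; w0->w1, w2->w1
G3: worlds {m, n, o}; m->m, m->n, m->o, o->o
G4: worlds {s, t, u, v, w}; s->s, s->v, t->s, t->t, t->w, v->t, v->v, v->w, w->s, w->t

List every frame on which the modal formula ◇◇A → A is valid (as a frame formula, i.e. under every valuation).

G1, G2

Frame correspondent (Sahlqvist): ∀x ∀y (xR²y → ∃w (y = w ∧ x = w)) — i.e. a generalized confluence (Geach) condition.
G1: satisfies the condition.
G2: satisfies the condition.
G3: fails — mR²n but n ≠ m.
G4: fails — sR²t but t ≠ s.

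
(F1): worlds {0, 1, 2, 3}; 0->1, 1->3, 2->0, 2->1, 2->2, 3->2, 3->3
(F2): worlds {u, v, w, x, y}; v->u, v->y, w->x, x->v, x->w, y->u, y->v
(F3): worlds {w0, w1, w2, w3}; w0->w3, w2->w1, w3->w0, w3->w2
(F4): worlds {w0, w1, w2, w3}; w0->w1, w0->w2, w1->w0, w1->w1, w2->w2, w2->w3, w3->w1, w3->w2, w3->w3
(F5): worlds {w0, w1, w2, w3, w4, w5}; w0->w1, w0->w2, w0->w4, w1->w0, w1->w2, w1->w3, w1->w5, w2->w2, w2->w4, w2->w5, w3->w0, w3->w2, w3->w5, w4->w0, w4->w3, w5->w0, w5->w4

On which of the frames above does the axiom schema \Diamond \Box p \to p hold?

none

The schema corresponds to symmetry: \forall x \forall y (Rxy \to Ryx).
(F1): fails — R32 but not R23.
(F2): fails — Rvu but not Ruv.
(F3): fails — Rw3w2 but not Rw2w3.
(F4): fails — Rw3w1 but not Rw1w3.
(F5): fails — Rw1w5 but not Rw5w1.
Valid on no frame.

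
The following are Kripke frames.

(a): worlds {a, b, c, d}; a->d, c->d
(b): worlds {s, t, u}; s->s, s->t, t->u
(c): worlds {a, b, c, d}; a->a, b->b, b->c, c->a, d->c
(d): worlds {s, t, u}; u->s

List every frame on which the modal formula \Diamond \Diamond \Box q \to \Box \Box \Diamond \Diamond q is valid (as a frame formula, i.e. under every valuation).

Frame correspondent (Sahlqvist): \forall x \forall y \forall z ((x R^2 y \wedge x R^2 z) \to \exists w (yRw \wedge z R^2 w)) — i.e. a generalized confluence (Geach) condition.
(a): condition met.
(b): fails — sR²s, sR²t but no w with sRw and tR²w.
(c): fails — bR²b, bR²a but no w with bRw and aR²w.
(d): condition met.
Valid on: (a), (d).

(a), (d)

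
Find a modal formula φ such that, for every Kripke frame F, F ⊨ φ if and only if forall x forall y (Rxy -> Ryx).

The condition is symmetry. The B schema s → □◇s defines it.
Suppose s→□◇s is valid. Take Rxy and set V(s)={x}. Then s at x, so □◇s at x, so ◇s at y, so some z with Ryz has s; z=x, i.e. Ryx.

s → □◇s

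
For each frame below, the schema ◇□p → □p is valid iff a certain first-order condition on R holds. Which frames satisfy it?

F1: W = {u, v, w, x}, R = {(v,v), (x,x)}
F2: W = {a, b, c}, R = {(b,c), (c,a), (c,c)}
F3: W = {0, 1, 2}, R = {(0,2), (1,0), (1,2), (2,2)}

F1

This is the axiom for the Euclidean property; its first-order frame correspondent is ∀x ∀y ∀z (Rxy ∧ Rxz → Ryz).
F1: condition met.
F2: fails — Rca and Rca but not Raa.
F3: fails — R12 and R10 but not R20.
Valid on: F1.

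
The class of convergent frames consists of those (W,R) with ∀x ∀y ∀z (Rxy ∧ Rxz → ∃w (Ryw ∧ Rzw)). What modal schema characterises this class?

◇□ψ → □◇ψ

The condition is convergence. The .2 schema ◇□ψ → □◇ψ defines it.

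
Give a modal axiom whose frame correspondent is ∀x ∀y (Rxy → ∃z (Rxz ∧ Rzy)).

□□p → □p

A defining formula is □□p → □p (the C4 axiom).
Suppose □□p→□p is valid. Take Rxy and set V(p)={w : xR²w}. Then □□p at x, so □p at x, so p at y, i.e. ∃z(Rxz∧Rzy).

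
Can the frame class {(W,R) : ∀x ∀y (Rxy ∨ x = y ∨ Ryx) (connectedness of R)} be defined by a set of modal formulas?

Modal frame validity is preserved under disjoint unions.
Take 4 disjoint single-world reflexive frames: each is trivially connected, but their disjoint union has 4 worlds with no edge between distinct components, so it is not connected.
So no modal formula (or set of formulas) defines exactly the connected frames.

Not modally definable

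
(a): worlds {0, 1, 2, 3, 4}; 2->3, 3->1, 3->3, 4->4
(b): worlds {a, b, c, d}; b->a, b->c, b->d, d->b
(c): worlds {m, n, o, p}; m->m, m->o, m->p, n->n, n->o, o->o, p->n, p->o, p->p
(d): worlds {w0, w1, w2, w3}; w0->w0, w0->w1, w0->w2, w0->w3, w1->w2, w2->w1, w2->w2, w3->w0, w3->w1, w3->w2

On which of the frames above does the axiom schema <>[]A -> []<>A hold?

The schema corresponds to convergence: forall x forall y forall z (Rxy & Rxz -> exists w (Ryw & Rzw)).
(a): fails — R33 and R31 but 3 and 1 have no common successor.
(b): fails — Rba and Rba but a and a have no common successor.
(c): condition met.
(d): condition met.

(c), (d)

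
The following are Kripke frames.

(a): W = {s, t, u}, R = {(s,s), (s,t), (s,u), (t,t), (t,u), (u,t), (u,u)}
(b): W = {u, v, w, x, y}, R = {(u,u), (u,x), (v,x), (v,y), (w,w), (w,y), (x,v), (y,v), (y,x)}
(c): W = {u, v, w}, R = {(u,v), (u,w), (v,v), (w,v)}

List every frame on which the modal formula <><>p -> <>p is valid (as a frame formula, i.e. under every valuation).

Frame correspondent (Sahlqvist): forall x forall y forall z (Rxy & Ryz -> Rxz) — i.e. transitivity.
(a): satisfies the condition.
(b): fails — Rvx and Rxv but not Rvv.
(c): satisfies the condition.

(a), (c)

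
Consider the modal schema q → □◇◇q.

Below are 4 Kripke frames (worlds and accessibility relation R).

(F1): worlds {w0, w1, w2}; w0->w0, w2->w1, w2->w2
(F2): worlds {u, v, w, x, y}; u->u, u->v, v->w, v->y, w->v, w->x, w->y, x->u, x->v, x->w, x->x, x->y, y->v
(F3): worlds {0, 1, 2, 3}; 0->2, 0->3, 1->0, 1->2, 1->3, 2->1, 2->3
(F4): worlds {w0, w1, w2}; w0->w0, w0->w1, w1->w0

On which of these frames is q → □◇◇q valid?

This is the axiom for a generalized confluence (Geach) condition; its first-order frame correspondent is ∀x ∀z (xRz → ∃w (x = w ∧ zR²w)).
(F1): fails — w2Rw1 but no w with w2=w and w1R²w.
(F2): fails — uRv but no t with u=t and vR²t.
(F3): fails — 0R3 but no w with 0=w and 3R²w.
(F4): ✓.

(F4)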